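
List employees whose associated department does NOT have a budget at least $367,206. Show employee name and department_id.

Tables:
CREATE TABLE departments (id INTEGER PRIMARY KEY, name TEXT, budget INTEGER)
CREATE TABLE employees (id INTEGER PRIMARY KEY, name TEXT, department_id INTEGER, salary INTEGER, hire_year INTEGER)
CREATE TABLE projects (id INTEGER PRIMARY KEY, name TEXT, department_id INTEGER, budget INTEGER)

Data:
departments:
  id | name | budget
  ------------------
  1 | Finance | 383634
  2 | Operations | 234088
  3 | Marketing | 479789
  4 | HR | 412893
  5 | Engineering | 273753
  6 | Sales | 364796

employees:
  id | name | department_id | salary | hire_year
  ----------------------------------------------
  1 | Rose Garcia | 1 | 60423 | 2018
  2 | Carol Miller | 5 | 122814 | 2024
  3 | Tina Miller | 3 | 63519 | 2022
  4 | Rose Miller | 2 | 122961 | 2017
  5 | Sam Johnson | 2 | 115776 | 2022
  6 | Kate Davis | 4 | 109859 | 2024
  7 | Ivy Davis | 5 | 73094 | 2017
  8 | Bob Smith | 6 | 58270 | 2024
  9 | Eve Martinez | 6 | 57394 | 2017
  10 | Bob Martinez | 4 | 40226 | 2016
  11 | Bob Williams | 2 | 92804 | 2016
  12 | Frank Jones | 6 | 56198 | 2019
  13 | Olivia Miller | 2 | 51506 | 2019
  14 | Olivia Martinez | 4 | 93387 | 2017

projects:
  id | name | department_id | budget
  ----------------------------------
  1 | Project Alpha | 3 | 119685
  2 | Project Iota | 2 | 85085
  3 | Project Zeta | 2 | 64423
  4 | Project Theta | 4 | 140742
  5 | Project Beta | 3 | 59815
SELECT name, department_id FROM employees WHERE department_id NOT IN (SELECT id FROM departments WHERE budget >= 367206)

Execution result:
name | department_id
Carol Miller | 5
Rose Miller | 2
Sam Johnson | 2
Ivy Davis | 5
Bob Smith | 6
Eve Martinez | 6
Bob Williams | 2
Frank Jones | 6
Olivia Miller | 2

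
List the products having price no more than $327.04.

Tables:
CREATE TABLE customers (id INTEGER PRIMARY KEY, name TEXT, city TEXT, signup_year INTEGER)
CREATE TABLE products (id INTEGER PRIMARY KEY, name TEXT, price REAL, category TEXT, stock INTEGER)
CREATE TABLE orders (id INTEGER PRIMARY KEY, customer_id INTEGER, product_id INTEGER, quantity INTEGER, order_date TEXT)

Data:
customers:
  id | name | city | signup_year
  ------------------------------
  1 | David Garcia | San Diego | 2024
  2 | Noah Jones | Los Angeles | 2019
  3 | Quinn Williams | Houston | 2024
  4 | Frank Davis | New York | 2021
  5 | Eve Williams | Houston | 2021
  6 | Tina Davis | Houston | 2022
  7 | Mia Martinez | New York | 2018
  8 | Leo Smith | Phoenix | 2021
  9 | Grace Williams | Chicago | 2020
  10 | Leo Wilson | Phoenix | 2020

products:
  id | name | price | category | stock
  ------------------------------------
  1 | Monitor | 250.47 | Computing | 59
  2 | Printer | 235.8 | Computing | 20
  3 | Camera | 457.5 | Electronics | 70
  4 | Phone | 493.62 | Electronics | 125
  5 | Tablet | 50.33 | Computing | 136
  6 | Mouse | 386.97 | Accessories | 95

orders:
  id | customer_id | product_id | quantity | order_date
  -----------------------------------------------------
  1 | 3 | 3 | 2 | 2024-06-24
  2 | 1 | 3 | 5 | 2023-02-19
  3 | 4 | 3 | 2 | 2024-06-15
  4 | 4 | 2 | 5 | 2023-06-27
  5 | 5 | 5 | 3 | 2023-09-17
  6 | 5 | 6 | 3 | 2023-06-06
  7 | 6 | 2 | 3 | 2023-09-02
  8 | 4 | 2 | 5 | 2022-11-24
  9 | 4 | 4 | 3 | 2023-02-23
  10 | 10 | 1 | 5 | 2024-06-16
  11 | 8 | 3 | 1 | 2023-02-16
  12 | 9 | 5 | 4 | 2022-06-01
SELECT name, price FROM products WHERE price <= 327.04

Execution result:
name | price
Monitor | 250.47
Printer | 235.80
Tablet | 50.33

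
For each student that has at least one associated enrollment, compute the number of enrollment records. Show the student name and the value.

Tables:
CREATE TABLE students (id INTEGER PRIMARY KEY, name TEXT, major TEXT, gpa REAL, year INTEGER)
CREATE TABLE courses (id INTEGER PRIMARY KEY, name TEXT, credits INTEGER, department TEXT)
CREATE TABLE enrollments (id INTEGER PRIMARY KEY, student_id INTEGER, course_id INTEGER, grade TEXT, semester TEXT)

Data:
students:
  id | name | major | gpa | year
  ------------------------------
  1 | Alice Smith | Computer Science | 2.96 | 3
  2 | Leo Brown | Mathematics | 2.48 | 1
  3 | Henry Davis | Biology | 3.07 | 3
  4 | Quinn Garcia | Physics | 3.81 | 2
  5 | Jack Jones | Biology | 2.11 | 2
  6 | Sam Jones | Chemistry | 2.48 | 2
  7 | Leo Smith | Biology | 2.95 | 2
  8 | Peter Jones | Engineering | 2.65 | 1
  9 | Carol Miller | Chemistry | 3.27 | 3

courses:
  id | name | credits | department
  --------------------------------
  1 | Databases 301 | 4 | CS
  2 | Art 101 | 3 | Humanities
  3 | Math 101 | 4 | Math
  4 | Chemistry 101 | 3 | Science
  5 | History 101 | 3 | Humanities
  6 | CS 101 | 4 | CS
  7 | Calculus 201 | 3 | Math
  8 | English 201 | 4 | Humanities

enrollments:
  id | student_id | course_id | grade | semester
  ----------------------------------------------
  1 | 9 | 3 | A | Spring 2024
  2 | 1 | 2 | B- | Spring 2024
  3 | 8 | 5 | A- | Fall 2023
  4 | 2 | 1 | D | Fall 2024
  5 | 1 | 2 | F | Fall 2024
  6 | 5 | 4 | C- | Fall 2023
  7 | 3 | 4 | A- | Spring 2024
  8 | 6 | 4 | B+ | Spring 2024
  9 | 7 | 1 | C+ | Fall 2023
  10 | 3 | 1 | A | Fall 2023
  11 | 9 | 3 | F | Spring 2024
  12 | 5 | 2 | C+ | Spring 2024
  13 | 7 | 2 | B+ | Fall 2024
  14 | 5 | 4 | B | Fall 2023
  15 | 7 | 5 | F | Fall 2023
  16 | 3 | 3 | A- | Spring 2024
SELECT p.name, COUNT(*) AS n FROM enrollments c JOIN students p ON c.student_id = p.id GROUP BY p.id, p.name

Execution result:
name | n
Alice Smith | 2
Leo Brown | 1
Henry Davis | 3
Jack Jones | 3
Sam Jones | 1
Leo Smith | 3
Peter Jones | 1
Carol Miller | 2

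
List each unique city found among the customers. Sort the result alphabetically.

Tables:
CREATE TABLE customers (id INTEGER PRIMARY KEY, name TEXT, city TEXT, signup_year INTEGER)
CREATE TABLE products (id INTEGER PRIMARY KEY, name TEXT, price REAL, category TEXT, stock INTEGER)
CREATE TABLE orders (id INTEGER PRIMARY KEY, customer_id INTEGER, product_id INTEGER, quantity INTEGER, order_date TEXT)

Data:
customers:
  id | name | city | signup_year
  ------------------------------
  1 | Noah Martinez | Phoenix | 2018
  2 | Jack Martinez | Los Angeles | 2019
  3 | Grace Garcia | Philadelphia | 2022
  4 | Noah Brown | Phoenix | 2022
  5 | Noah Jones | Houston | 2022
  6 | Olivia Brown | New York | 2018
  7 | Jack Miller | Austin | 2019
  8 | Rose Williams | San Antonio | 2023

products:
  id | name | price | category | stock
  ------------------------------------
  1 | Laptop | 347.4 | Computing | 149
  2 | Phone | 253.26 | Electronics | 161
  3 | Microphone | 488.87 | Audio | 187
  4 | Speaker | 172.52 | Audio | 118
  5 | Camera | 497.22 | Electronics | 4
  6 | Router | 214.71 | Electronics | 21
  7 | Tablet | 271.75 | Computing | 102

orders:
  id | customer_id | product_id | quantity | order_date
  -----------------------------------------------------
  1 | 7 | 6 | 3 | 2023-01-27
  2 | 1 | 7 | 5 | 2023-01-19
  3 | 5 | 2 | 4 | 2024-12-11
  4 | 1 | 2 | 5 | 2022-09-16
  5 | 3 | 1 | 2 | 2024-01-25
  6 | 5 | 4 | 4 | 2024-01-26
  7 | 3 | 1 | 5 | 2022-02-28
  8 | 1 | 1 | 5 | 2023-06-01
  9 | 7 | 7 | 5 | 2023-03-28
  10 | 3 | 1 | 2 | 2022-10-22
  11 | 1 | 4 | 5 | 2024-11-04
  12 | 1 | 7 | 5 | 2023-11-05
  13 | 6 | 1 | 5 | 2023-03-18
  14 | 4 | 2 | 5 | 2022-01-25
SELECT DISTINCT city FROM customers ORDER BY city

Execution result:
city
Austin
Houston
Los Angeles
New York
Philadelphia
Phoenix
San Antonio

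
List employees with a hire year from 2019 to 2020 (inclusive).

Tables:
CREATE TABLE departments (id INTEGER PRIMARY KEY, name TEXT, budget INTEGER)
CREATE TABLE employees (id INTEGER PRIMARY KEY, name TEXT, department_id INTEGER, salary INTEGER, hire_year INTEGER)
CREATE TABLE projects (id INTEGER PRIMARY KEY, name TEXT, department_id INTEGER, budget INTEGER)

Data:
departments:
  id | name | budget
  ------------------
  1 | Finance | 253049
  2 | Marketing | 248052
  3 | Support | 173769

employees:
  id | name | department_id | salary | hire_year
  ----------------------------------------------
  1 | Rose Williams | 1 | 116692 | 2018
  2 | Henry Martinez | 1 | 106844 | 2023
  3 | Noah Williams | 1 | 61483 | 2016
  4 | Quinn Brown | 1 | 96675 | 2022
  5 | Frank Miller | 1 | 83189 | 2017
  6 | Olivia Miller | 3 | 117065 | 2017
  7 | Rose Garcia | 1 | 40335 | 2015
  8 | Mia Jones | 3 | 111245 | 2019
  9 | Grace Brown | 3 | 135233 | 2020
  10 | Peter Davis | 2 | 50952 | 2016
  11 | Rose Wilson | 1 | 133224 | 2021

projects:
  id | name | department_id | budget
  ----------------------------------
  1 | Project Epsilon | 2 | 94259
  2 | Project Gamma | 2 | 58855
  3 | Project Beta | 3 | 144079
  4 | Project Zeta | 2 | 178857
SELECT name, hire_year FROM employees WHERE hire_year BETWEEN 2019 AND 2020

Execution result:
name | hire_year
Mia Jones | 2019
Grace Brown | 2020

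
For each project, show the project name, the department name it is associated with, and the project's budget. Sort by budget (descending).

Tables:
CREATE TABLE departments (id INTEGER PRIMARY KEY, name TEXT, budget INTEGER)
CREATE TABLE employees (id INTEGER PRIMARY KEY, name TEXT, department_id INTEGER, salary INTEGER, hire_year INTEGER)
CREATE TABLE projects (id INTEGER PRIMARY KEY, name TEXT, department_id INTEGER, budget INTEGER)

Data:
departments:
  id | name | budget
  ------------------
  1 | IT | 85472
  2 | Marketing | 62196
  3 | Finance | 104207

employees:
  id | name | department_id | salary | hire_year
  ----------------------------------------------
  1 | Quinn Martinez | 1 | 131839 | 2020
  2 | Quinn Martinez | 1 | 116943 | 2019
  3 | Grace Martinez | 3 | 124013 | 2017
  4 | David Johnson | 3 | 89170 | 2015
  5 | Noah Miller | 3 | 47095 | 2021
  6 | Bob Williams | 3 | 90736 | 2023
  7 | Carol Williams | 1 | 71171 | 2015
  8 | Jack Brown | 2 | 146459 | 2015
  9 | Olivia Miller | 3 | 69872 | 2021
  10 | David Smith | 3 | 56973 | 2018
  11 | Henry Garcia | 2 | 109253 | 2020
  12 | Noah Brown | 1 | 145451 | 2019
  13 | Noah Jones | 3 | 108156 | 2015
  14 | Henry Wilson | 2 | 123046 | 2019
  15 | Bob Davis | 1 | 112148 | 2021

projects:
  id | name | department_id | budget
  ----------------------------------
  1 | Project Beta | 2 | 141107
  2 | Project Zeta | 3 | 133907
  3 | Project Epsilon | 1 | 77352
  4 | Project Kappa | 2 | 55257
SELECT c.name, p.name AS department, c.budget FROM projects c JOIN departments p ON c.department_id = p.id ORDER BY c.budget DESC

Execution result:
name | department | budget
Project Beta | Marketing | 141107
Project Zeta | Finance | 133907
Project Epsilon | IT | 77352
Project Kappa | Marketing | 55257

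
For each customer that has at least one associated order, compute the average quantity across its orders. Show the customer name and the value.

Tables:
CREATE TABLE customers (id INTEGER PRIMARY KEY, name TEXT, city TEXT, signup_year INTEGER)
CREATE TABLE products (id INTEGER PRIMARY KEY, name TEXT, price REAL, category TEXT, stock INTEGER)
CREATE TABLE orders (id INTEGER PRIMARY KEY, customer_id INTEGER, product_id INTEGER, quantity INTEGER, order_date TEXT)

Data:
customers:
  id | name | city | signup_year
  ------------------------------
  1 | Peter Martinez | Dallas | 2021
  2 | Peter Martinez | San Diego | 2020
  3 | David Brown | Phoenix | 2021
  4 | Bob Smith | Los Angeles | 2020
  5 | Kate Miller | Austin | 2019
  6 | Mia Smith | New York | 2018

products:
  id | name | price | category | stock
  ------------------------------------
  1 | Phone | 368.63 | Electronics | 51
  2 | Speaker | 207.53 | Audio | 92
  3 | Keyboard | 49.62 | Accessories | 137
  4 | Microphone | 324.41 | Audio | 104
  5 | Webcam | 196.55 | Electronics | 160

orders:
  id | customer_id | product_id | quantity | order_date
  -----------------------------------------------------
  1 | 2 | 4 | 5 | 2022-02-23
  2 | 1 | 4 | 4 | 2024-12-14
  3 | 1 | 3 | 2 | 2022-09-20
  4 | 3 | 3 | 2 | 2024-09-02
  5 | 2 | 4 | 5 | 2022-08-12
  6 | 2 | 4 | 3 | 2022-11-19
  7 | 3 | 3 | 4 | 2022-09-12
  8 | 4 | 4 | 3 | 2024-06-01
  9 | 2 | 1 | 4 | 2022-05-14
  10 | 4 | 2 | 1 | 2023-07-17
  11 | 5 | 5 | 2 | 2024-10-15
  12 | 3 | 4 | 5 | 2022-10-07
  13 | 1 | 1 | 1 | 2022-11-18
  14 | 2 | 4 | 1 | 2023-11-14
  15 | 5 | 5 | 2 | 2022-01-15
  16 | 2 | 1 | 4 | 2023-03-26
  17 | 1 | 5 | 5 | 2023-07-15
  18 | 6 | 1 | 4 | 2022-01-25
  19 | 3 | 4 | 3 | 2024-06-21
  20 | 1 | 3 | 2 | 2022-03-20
SELECT p.name, AVG(c.quantity) AS avg_quantity FROM orders c JOIN customers p ON c.customer_id = p.id GROUP BY p.id, p.name

Execution result:
name | avg_quantity
Peter Martinez | 2.80
Peter Martinez | 3.67
David Brown | 3.50
Bob Smith | 2.00
Kate Miller | 2.00
Mia Smith | 4.00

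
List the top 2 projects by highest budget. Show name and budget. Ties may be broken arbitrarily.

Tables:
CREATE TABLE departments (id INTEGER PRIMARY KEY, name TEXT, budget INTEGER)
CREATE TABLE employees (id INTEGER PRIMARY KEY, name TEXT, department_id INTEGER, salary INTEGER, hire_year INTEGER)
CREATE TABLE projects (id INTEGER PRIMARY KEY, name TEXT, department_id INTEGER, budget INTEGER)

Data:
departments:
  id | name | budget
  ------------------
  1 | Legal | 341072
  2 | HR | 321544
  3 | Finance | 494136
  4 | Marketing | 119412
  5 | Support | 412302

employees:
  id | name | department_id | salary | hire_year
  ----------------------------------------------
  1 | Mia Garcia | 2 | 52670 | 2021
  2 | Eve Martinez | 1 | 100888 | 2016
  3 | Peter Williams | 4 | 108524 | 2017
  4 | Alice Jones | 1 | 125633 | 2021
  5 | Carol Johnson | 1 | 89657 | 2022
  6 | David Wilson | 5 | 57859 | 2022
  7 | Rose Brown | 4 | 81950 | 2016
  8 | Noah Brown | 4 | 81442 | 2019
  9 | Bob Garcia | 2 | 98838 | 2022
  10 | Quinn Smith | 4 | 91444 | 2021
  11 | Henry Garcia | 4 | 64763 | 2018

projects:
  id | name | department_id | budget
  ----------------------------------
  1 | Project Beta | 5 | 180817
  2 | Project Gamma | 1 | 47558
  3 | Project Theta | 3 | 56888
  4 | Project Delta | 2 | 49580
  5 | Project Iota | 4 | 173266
SELECT name, budget FROM projects ORDER BY budget DESC LIMIT 2

Execution result:
name | budget
Project Beta | 180817
Project Iota | 173266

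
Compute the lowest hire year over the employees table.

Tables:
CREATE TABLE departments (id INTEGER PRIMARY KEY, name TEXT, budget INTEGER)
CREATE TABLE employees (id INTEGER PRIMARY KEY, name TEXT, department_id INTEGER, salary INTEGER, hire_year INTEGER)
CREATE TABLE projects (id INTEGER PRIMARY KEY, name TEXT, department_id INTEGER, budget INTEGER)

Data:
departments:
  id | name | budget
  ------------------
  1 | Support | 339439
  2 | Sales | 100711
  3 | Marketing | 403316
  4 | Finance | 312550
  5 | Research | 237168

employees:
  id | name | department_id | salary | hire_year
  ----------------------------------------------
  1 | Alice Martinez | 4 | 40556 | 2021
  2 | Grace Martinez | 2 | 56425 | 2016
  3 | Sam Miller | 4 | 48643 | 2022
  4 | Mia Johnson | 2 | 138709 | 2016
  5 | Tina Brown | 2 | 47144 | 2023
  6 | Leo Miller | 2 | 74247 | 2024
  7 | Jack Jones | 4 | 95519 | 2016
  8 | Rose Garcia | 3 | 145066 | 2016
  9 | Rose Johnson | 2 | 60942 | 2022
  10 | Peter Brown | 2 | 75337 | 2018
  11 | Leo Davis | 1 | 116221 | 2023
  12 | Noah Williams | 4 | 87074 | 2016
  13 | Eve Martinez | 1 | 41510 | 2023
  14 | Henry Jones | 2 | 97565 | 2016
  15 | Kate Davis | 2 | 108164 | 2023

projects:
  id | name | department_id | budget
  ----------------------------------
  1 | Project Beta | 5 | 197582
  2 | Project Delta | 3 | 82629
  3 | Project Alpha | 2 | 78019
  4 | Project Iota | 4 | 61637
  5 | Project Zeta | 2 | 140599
SELECT MIN(hire_year) FROM employees

Execution result:
2016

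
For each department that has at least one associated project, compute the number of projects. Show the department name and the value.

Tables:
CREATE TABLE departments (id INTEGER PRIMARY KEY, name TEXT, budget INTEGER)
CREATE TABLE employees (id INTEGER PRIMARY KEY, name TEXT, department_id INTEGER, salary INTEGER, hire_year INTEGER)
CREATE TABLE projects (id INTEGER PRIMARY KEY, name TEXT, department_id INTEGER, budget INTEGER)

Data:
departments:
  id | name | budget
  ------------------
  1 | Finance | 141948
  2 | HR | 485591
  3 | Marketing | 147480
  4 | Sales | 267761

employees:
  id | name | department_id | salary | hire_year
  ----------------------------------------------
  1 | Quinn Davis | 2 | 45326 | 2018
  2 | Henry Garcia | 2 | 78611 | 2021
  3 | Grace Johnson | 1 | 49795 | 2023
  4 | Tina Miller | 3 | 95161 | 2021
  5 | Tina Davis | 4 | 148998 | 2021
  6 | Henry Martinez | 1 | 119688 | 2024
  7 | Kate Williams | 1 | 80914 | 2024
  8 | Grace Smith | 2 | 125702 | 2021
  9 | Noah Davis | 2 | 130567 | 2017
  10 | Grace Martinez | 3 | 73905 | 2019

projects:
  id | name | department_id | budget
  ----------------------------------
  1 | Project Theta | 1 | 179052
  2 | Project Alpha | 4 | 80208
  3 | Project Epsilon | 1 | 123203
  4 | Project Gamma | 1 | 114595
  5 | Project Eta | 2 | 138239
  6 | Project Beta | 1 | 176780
SELECT p.name, COUNT(*) AS n FROM projects c JOIN departments p ON c.department_id = p.id GROUP BY p.id, p.name

Execution result:
name | n
Finance | 4
HR | 1
Sales | 1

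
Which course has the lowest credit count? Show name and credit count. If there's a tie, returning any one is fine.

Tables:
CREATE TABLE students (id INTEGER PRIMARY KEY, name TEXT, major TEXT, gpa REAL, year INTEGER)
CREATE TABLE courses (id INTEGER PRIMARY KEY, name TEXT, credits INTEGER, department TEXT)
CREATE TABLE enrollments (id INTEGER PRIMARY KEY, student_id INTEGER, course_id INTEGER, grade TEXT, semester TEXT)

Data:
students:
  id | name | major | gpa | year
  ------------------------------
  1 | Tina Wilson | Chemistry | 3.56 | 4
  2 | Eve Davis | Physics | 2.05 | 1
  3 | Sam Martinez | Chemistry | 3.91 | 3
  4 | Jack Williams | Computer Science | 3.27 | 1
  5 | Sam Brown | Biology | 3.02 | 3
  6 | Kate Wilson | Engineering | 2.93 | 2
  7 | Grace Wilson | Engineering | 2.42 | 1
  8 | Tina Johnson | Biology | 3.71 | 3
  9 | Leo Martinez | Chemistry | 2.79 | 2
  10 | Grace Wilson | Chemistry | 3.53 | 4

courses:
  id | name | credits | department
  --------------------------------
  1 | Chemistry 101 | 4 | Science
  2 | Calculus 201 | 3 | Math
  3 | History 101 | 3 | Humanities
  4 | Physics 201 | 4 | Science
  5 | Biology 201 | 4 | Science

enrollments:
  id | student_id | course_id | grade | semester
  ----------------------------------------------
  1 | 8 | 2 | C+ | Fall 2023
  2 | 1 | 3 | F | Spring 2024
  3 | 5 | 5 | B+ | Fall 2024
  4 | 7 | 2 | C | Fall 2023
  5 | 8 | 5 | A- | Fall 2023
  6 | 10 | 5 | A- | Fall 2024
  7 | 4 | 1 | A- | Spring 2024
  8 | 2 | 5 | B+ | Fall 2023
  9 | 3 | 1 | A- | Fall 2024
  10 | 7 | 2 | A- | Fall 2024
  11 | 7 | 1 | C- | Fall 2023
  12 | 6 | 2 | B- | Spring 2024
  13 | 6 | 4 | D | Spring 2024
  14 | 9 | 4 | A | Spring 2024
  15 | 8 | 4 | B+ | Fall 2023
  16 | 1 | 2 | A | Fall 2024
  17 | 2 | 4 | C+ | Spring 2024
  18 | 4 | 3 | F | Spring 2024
SELECT name, credits FROM courses ORDER BY credits ASC LIMIT 1

Execution result:
name | credits
Calculus 201 | 3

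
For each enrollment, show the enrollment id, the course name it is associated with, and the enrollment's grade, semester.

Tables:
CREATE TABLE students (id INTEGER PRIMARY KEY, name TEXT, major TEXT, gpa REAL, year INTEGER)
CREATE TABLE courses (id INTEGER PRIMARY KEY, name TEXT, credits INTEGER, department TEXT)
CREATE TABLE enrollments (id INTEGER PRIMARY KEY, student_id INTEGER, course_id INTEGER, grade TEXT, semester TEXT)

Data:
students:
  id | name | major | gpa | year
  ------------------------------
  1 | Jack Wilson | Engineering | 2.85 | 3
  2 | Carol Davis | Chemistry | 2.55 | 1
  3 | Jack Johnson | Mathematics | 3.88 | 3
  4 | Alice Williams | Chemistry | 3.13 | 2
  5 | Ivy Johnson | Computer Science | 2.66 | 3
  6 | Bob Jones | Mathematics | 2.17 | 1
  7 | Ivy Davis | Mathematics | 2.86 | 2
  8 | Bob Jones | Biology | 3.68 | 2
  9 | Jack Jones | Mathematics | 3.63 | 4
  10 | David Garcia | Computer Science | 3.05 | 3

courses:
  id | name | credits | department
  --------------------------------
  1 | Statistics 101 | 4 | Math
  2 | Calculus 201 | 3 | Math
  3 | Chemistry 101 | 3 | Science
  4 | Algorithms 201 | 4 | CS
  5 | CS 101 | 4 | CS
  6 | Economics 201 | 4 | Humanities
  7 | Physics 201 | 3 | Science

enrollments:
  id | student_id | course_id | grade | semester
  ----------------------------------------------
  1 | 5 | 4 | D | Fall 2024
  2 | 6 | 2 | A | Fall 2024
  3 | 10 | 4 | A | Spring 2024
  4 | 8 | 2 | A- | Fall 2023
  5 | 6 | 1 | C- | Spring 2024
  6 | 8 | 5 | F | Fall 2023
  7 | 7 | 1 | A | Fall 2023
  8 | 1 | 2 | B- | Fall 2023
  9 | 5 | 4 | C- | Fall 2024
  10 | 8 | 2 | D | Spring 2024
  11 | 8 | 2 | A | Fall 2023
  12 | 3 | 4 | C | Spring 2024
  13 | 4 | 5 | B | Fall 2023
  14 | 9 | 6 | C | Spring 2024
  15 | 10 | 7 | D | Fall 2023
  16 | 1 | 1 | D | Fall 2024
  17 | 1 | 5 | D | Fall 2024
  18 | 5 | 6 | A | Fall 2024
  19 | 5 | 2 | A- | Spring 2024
SELECT c.id, p.name AS course, c.grade, c.semester FROM enrollments c JOIN courses p ON c.course_id = p.id

Execution result:
id | course | grade | semester
1 | Algorithms 201 | D | Fall 2024
2 | Calculus 201 | A | Fall 2024
3 | Algorithms 201 | A | Spring 2024
4 | Calculus 201 | A- | Fall 2023
5 | Statistics 101 | C- | Spring 2024
6 | CS 101 | F | Fall 2023
7 | Statistics 101 | A | Fall 2023
8 | Calculus 201 | B- | Fall 2023
9 | Algorithms 201 | C- | Fall 2024
10 | Calculus 201 | D | Spring 2024
11 | Calculus 201 | A | Fall 2023
12 | Algorithms 201 | C | Spring 2024
13 | CS 101 | B | Fall 2023
14 | Economics 201 | C | Spring 2024
15 | Physics 201 | D | Fall 2023
16 | Statistics 101 | D | Fall 2024
17 | CS 101 | D | Fall 2024
18 | Economics 201 | A | Fall 2024
19 | Calculus 201 | A- | Spring 2024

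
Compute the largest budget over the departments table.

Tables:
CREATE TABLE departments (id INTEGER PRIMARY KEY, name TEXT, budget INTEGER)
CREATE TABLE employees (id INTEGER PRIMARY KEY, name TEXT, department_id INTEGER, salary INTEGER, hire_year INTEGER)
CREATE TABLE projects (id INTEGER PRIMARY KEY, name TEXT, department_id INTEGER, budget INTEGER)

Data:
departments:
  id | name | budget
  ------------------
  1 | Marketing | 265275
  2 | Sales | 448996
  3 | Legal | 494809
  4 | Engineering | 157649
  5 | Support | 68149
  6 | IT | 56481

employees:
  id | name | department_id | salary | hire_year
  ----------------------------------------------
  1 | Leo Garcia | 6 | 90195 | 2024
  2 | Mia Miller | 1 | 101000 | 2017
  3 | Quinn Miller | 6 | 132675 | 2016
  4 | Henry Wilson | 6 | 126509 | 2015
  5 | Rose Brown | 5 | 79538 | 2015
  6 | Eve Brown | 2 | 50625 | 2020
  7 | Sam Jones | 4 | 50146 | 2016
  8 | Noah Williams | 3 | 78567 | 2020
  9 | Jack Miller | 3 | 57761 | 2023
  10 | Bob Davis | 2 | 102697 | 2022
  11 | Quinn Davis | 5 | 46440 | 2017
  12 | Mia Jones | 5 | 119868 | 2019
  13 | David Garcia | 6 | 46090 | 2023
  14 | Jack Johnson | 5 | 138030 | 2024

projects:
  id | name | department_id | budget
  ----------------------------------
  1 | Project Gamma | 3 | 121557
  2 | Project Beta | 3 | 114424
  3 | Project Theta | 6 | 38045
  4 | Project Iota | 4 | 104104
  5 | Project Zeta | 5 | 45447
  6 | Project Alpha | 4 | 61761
SELECT MAX(budget) FROM departments

Execution result:
494809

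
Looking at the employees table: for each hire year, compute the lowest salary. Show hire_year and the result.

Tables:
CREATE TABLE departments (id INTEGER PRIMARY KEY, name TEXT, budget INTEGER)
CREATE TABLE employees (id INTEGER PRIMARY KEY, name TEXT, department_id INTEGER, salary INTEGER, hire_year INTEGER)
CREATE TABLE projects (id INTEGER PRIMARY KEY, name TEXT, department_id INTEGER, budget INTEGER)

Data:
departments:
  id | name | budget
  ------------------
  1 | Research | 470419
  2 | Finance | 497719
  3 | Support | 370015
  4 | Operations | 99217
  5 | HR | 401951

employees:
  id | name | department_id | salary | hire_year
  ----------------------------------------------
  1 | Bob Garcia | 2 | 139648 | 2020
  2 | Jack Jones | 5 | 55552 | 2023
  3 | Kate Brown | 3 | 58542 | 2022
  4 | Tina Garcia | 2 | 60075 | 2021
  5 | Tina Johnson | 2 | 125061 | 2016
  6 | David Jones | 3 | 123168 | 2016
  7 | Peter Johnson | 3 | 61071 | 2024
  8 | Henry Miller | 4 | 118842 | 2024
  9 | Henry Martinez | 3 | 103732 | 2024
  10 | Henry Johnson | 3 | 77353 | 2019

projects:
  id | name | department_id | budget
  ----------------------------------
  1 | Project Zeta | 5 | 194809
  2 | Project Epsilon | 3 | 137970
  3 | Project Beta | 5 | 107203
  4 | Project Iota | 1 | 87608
SELECT hire_year, MIN(salary) AS min_salary FROM employees GROUP BY hire_year

Execution result:
hire_year | min_salary
2016 | 123168
2019 | 77353
2020 | 139648
2021 | 60075
2022 | 58542
2023 | 55552
2024 | 61071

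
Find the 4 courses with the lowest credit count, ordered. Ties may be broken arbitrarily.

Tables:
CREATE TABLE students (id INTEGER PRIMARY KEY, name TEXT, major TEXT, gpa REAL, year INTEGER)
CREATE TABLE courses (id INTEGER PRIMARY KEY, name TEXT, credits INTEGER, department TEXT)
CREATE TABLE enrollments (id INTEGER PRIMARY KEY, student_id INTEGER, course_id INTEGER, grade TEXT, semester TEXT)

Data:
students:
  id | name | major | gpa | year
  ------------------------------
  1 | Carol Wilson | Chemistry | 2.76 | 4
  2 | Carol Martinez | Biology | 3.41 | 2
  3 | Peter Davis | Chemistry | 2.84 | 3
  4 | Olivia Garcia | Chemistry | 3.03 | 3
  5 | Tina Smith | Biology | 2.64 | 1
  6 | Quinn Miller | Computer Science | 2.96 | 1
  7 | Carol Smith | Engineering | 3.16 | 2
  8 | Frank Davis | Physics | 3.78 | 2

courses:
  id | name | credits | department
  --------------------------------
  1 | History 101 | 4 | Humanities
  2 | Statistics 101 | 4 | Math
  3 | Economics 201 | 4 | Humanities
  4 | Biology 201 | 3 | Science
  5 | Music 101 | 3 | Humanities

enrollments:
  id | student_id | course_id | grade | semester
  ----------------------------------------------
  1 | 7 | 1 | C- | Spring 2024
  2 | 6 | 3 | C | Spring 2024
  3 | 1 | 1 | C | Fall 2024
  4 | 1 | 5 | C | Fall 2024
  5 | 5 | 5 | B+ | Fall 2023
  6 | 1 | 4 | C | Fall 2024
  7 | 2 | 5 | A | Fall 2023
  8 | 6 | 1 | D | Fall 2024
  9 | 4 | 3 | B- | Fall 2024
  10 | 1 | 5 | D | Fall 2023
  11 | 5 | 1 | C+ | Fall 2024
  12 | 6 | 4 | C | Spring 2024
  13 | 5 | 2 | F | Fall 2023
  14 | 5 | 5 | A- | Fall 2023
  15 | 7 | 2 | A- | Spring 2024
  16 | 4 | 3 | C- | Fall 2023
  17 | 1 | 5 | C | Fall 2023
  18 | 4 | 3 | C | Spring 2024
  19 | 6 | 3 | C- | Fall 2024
SELECT name, credits FROM courses ORDER BY credits ASC LIMIT 4

Execution result:
name | credits
Biology 201 | 3
Music 101 | 3
History 101 | 4
Statistics 101 | 4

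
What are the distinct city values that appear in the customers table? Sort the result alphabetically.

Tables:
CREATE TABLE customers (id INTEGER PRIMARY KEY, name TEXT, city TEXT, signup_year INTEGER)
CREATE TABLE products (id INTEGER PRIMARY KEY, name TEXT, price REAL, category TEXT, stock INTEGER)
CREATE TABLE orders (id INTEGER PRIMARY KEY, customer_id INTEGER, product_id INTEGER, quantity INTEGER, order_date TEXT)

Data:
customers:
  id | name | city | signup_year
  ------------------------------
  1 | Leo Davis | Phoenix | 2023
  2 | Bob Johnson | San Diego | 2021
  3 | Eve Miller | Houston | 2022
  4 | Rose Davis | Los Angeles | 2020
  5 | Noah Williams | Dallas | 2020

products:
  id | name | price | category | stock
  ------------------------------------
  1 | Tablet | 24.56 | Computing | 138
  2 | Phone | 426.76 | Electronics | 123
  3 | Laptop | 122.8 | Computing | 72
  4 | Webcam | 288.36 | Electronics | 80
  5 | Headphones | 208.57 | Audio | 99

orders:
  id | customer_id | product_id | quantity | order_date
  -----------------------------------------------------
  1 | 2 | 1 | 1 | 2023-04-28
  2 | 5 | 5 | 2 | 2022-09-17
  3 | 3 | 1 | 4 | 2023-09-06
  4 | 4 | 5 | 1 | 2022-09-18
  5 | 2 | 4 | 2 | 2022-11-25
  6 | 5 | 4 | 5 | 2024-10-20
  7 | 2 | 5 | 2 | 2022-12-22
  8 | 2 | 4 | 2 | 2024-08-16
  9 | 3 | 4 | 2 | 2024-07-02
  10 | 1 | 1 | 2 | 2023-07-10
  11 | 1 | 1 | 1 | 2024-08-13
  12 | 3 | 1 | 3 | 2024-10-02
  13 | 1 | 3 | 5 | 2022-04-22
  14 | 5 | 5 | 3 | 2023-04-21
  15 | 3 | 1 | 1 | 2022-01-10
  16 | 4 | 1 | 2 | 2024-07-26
SELECT DISTINCT city FROM customers ORDER BY city

Execution result:
city
Dallas
Houston
Los Angeles
Phoenix
San Diego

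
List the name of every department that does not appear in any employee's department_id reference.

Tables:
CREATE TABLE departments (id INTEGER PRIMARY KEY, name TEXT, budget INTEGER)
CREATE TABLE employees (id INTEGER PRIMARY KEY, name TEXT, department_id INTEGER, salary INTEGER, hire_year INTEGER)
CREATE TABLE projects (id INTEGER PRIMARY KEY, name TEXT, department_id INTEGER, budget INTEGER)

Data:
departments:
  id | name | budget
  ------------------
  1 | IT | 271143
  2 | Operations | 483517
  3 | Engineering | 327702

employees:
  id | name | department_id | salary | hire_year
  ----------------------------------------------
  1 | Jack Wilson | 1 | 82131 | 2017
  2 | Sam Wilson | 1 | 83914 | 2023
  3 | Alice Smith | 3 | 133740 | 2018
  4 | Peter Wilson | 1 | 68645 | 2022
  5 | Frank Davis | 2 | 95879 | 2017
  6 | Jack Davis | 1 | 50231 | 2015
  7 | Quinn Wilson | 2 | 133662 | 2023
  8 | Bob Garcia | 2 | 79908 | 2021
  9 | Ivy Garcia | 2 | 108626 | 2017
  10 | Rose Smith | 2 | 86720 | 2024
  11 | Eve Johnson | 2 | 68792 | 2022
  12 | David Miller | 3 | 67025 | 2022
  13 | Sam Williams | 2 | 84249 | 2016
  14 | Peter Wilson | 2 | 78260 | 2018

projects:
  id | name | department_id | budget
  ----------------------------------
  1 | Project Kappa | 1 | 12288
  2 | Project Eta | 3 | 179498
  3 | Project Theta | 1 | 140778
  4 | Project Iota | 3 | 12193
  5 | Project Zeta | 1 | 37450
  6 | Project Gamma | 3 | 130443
SELECT p.name FROM departments p LEFT JOIN employees c ON c.department_id = p.id WHERE c.id IS NULL

Execution result:
(no rows)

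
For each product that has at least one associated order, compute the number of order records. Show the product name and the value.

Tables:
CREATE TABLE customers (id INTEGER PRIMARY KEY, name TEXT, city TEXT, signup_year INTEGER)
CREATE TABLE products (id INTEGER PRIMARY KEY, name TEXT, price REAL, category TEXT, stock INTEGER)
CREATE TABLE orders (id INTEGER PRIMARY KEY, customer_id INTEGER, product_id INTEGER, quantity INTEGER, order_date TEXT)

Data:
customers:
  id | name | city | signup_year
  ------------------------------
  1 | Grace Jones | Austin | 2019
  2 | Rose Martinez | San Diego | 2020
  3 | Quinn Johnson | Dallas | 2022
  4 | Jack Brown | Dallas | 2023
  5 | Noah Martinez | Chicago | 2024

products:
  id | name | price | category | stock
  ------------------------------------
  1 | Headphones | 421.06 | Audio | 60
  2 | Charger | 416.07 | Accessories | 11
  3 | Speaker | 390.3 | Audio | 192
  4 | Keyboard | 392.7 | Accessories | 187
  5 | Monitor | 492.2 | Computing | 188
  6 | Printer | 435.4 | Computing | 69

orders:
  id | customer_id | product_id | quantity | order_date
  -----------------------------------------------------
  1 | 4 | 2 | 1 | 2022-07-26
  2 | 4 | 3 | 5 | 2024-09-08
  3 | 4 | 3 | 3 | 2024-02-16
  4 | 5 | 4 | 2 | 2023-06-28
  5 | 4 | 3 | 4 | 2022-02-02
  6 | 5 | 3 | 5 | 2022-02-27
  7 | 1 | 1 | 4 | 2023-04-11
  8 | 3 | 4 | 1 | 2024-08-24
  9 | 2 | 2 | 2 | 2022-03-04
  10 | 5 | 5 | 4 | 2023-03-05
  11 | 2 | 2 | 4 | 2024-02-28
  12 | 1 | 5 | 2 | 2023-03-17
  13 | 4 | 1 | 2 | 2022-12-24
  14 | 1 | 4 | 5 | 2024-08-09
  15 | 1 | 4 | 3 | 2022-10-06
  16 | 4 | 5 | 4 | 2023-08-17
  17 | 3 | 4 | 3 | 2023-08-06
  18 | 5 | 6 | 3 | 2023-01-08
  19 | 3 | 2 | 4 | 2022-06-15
SELECT p.name, COUNT(*) AS n FROM orders c JOIN products p ON c.product_id = p.id GROUP BY p.id, p.name

Execution result:
name | n
Headphones | 2
Charger | 4
Speaker | 4
Keyboard | 5
Monitor | 3
Printer | 1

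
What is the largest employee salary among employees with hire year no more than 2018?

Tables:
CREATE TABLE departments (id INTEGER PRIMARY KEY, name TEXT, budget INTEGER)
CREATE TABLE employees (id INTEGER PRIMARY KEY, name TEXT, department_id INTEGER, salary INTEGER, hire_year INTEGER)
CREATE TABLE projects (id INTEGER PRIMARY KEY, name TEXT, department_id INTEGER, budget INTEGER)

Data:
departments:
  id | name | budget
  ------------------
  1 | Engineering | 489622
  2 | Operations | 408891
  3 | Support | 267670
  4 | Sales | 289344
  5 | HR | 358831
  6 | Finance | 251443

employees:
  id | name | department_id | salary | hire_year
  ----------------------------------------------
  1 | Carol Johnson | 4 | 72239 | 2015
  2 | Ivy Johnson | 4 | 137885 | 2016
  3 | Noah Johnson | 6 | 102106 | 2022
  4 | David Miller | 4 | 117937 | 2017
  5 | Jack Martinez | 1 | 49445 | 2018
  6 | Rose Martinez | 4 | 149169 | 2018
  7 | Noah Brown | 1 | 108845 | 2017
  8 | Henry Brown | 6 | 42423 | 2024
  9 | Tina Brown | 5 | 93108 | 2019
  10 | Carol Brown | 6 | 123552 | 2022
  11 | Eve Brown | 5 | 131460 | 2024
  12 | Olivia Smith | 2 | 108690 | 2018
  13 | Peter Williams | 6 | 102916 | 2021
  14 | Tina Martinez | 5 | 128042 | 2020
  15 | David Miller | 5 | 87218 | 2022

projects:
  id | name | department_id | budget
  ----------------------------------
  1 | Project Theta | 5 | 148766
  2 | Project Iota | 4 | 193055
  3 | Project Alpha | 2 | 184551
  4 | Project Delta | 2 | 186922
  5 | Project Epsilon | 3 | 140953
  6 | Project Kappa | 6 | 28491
SELECT MAX(salary) FROM employees WHERE hire_year <= 2018

Execution result:
149169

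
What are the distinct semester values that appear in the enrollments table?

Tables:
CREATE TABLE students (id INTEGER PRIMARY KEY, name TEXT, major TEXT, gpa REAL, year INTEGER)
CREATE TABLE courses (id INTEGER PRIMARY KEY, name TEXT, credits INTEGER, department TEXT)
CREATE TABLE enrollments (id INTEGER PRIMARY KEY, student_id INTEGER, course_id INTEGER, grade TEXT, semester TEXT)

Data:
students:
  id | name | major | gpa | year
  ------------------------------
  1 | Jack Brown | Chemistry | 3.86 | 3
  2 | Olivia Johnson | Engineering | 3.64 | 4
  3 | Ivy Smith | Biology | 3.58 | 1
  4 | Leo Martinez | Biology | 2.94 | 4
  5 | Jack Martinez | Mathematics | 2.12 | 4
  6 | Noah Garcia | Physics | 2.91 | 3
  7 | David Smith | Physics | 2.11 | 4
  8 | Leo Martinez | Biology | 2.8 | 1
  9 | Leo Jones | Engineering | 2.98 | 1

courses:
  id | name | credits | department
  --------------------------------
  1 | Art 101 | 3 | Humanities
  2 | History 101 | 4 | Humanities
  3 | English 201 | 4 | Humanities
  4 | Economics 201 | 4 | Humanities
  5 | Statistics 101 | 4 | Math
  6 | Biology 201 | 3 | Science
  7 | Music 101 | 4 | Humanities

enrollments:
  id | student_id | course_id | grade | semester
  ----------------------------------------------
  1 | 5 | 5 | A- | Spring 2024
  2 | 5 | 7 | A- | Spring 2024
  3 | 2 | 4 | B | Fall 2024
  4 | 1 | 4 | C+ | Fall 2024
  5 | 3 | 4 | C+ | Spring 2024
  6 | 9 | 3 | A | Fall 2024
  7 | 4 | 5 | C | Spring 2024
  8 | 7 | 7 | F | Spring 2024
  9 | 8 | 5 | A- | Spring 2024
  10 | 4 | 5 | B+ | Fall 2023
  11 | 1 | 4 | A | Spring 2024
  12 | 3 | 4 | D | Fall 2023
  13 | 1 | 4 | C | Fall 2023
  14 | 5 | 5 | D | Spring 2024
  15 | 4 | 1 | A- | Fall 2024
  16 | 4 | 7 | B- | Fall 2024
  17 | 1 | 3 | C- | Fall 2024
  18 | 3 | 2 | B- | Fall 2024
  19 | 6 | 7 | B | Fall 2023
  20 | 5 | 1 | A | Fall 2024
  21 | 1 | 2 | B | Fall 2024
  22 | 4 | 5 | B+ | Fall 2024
SELECT DISTINCT semester FROM enrollments

Execution result:
semester
Spring 2024
Fall 2024
Fall 2023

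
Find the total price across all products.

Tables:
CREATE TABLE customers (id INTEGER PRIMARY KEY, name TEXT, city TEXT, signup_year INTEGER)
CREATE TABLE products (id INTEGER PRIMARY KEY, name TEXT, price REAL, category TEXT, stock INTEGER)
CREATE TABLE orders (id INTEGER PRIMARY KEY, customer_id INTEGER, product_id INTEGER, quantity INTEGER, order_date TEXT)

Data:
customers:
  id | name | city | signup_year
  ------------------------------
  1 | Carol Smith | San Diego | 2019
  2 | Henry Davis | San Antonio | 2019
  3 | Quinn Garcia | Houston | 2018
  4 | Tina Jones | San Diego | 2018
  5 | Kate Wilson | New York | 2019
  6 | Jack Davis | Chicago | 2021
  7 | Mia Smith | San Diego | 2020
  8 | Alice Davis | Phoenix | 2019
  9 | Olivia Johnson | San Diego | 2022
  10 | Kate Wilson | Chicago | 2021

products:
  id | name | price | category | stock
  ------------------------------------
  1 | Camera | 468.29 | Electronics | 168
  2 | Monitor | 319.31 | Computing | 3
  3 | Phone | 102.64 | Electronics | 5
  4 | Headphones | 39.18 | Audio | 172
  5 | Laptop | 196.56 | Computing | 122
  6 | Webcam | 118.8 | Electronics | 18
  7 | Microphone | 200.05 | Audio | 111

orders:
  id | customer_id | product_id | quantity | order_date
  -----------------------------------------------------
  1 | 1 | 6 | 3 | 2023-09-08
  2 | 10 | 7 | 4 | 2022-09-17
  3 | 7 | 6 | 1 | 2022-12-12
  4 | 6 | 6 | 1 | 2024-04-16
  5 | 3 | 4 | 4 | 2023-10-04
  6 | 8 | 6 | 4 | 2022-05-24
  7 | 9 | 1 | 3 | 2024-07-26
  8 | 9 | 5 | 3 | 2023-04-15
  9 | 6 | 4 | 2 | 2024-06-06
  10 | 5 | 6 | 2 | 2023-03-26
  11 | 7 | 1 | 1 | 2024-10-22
SELECT SUM(price) FROM products

Execution result:
1444.83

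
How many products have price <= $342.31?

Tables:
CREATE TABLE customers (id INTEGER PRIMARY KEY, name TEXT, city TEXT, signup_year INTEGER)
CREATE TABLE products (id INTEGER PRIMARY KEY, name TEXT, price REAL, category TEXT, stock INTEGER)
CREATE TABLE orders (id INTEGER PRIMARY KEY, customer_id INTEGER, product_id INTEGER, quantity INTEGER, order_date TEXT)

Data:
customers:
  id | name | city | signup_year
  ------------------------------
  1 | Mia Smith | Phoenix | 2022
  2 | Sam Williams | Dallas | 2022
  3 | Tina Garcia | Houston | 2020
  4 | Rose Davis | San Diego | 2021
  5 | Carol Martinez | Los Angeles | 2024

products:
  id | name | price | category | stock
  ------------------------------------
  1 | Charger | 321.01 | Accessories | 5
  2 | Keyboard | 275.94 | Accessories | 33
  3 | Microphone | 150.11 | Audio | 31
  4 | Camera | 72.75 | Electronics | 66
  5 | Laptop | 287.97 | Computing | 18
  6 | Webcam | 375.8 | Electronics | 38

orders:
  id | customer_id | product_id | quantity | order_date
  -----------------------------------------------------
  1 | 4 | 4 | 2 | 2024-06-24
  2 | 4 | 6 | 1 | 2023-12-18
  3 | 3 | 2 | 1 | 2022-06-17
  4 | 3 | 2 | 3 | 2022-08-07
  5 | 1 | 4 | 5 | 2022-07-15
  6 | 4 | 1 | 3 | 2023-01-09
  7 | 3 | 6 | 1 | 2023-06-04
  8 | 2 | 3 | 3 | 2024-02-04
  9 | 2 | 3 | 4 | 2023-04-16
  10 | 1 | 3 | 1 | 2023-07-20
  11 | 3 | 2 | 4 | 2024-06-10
SELECT COUNT(*) FROM products WHERE price <= 342.31

Execution result:
5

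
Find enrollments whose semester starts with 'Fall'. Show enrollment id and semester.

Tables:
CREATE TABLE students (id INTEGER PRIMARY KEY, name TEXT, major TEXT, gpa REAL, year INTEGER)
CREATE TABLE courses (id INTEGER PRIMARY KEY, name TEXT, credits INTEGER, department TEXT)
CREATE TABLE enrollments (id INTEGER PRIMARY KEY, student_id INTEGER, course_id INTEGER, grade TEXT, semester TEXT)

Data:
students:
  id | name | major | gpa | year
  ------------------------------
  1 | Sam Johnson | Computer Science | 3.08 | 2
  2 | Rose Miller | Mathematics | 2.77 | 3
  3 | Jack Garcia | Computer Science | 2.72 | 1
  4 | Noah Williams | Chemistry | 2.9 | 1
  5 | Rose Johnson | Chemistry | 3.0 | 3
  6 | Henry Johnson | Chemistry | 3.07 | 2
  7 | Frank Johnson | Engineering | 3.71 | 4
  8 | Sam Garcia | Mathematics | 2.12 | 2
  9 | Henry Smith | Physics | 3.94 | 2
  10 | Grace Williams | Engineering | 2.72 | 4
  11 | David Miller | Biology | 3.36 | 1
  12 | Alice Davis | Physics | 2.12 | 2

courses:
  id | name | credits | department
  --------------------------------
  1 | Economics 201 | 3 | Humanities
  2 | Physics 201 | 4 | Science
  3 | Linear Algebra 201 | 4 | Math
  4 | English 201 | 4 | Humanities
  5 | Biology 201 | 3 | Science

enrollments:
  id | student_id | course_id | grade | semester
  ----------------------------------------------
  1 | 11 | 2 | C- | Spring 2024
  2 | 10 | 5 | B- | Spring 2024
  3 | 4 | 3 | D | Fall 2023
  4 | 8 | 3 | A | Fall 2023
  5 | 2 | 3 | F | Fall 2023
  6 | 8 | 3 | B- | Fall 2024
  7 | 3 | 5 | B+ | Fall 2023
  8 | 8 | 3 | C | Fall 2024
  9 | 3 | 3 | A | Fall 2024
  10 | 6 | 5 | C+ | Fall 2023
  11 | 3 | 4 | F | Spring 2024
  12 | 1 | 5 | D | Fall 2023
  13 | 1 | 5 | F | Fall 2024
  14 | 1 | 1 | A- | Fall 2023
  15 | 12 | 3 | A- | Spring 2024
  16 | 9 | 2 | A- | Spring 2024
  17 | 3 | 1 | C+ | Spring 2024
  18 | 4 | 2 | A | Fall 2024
SELECT id, semester FROM enrollments WHERE semester LIKE 'Fall%'

Execution result:
id | semester
3 | Fall 2023
4 | Fall 2023
5 | Fall 2023
6 | Fall 2024
7 | Fall 2023
8 | Fall 2024
9 | Fall 2024
10 | Fall 2023
12 | Fall 2023
13 | Fall 2024
14 | Fall 2023
18 | Fall 2024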